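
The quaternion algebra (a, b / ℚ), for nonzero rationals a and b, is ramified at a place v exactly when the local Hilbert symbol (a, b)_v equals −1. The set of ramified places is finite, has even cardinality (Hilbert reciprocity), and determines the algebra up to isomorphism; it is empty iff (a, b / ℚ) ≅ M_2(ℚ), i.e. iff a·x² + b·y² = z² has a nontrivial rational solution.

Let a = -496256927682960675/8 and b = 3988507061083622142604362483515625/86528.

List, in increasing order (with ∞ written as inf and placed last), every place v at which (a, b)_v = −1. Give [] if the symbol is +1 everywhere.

(a, b) ≡ (-2294, 46690) mod (ℚ^×)²; places V = {2, 3, 5, 7, 11, 13, 23, 29, 31, 37, ∞}.
(a,b)_3: α=8, u≡1; β=12, v≡1 (mod 3); (1|3)=+1, (1|3)=+1; sign (−1)^0·+1^12·+1^8 = +1.
(a,b)_11: α=2, u≡1; β=4, v≡10 (mod 11); (1|11)=+1, (10|11)=-1; sign (−1)^0·+1^4·-1^2 = +1.
(a,b)_7: α=2, u≡1; β=5, v≡6 (mod 7); (1|7)=+1, (6|7)=-1; sign (−1)^0·+1^5·-1^2 = +1.
(a,b)_13: α=0, u≡2; β=-2, v≡11 (mod 13); (2|13)=-1, (11|13)=-1; sign (−1)^0·-1^-2·-1^0 = +1.
(a,b)_∞: sgn(-2294)=−, sgn(46690)=+, so +1.
(a,b)_31: α=1, u≡25; β=2, v≡19 (mod 31); (25|31)=+1, (19|31)=+1; sign (−1)^0·+1^2·+1^1 = +1.
(a,b)_37: α=1, u≡27; β=2, v≡33 (mod 37); (27|37)=+1, (33|37)=+1; sign (−1)^0·+1^2·+1^1 = +1.
(a,b)_2: α=-3, β=-9; u≡5, v≡1 (mod 8); ε(u)ε(v)=0·0, αω(v)=-3·0, βω(u)=-9·1; sum ≡ 1  ⇒  -1.
(a,b)_29: α=2, u≡21; β=3, v≡3 (mod 29); (21|29)=-1, (3|29)=-1; sign (−1)^0·-1^3·-1^2 = -1.
(a,b)_5: α=2, u≡1; β=7, v≡3 (mod 5); (1|5)=+1, (3|5)=-1; sign (−1)^0·+1^7·-1^2 = +1.
(a,b)_23: α=2, u≡18; β=3, v≡6 (mod 23); (18|23)=+1, (6|23)=+1; sign (−1)^0·+1^3·+1^2 = +1.
|Ram(-2294, 46690)| = 2, even; anisotropic at {2, 29}.

[2, 29]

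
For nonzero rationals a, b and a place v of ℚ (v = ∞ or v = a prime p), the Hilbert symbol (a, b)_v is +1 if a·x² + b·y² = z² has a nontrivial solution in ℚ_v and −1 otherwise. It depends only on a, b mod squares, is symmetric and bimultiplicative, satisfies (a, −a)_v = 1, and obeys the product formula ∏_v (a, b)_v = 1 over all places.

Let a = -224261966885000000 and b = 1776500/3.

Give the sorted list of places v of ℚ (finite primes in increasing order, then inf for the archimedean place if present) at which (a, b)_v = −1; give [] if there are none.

[2, 5, 17, 19]

(a, b) ≡ (-17765, 53295) mod (ℚ^×)²; places V = {2, 3, 5, 11, 17, 19, ∞}.
(a,b)_∞: sgn(-17765)=−, sgn(53295)=+, so +1.
(a,b)_3: α=0, u≡1; β=-1, v≡2 (mod 3); (1|3)=+1, (2|3)=-1; sign (−1)^0·+1^-1·-1^0 = +1.
(a,b)_2: α=6, β=2; u≡3, v≡7 (mod 8); ε(u)ε(v)=1·1, αω(v)=6·0, βω(u)=2·1; sum ≡ 1  ⇒  -1.
(a,b)_5: α=7, u≡2; β=3, v≡4 (mod 5); (2|5)=-1, (4|5)=+1; sign (−1)^0·-1^3·+1^7 = -1.
(a,b)_11: α=3, u≡10; β=1, v≡3 (mod 11); (10|11)=-1, (3|11)=+1; sign (−1)^1·-1^1·+1^3 = +1.
(a,b)_17: α=3, u≡2; β=1, v≡6 (mod 17); (2|17)=+1, (6|17)=-1; sign (−1)^0·+1^1·-1^3 = -1.
(a,b)_19: α=3, u≡3; β=1, v≡13 (mod 19); (3|19)=-1, (13|19)=-1; sign (−1)^1·-1^1·-1^3 = -1.
Ram(-17765, 53295) = {2, 5, 17, 19}; no ℚ_2-point on the conic.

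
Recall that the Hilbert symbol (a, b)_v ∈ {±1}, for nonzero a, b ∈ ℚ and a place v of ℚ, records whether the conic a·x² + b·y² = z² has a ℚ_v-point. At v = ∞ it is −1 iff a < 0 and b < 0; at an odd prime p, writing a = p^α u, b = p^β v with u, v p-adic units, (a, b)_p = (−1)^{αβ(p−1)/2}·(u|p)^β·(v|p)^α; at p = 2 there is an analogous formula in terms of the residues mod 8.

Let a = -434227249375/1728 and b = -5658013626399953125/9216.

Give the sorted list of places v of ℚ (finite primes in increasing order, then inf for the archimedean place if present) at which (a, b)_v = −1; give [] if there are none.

[2, 3, 17, inf]

(a, b) ≡ (-1173, -1333) mod (ℚ^×)²; places V = {2, 3, 5, 17, 23, 31, 43, ∞}.
(a,b)_2: α=-6, β=-10; u≡3, v≡3 (mod 8); ε(u)ε(v)=1·1, αω(v)=-6·1, βω(u)=-10·1; sum ≡ 1  ⇒  -1.
(a,b)_3: α=-3, u≡2; β=-2, v≡2 (mod 3); (2|3)=-1, (2|3)=-1; sign (−1)^0·-1^-2·-1^-3 = -1.
(a,b)_17: α=1, u≡8; β=2, v≡11 (mod 17); (8|17)=+1, (11|17)=-1; sign (−1)^0·+1^2·-1^1 = -1.
(a,b)_∞: sgn(-1173)=−, sgn(-1333)=−, so -1.
(a,b)_23: α=1, u≡8; β=2, v≡18 (mod 23); (8|23)=+1, (18|23)=+1; sign (−1)^0·+1^2·+1^1 = +1.
(a,b)_31: α=2, u≡5; β=3, v≡4 (mod 31); (5|31)=+1, (4|31)=+1; sign (−1)^0·+1^3·+1^2 = +1.
(a,b)_43: α=2, u≡21; β=3, v≡5 (mod 43); (21|43)=+1, (5|43)=-1; sign (−1)^0·+1^3·-1^2 = +1.
(a,b)_5: α=4, u≡2; β=6, v≡3 (mod 5); (2|5)=-1, (3|5)=-1; sign (−1)^0·-1^6·-1^4 = +1.
(-1173, -1333 / ℚ) ramifies at {2, 3, 17, ∞}: a division algebra.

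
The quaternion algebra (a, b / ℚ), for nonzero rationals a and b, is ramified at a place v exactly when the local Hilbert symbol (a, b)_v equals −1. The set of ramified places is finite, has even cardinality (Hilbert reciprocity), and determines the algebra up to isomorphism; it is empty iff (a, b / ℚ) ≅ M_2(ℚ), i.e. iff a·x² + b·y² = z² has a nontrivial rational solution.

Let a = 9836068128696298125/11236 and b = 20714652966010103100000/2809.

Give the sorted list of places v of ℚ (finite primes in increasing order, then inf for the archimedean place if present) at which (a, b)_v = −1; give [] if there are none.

(a, b) ≡ (13, 24310) mod (ℚ^×)²; places V = {2, 3, 5, 7, 11, 13, 17, 53, ∞}.
(a,b)_53: α=-2, u≡28; β=-2, v≡52 (mod 53); (28|53)=+1, (52|53)=+1; sign (−1)^0·+1^-2·+1^-2 = +1.
(a,b)_17: α=4, u≡1; β=5, v≡8 (mod 17); (1|17)=+1, (8|17)=+1; sign (−1)^0·+1^5·+1^4 = +1.
(a,b)_5: α=4, u≡2; β=5, v≡3 (mod 5); (2|5)=-1, (3|5)=-1; sign (−1)^0·-1^5·-1^4 = -1.
(a,b)_13: α=3, u≡1; β=5, v≡6 (mod 13); (1|13)=+1, (6|13)=-1; sign (−1)^0·+1^5·-1^3 = -1.
(a,b)_7: α=6, u≡6; β=2, v≡6 (mod 7); (6|7)=-1, (6|7)=-1; sign (−1)^0·-1^2·-1^6 = +1.
(a,b)_11: α=0, u≡2; β=1, v≡10 (mod 11); (2|11)=-1, (10|11)=-1; sign (−1)^0·-1^1·-1^0 = -1.
(a,b)_2: α=-2, β=5; u≡5, v≡3 (mod 8); ε(u)ε(v)=0·1, αω(v)=-2·1, βω(u)=5·1; sum ≡ 1  ⇒  -1.
(a,b)_∞: sgn(13)=+, sgn(24310)=+, so +1.
(a,b)_3: α=6, u≡1; β=6, v≡1 (mod 3); (1|3)=+1, (1|3)=+1; sign (−1)^0·+1^6·+1^6 = +1.
Ram(13, 24310) = {2, 5, 11, 13}; no ℚ_2-point on the conic.

[2, 5, 11, 13]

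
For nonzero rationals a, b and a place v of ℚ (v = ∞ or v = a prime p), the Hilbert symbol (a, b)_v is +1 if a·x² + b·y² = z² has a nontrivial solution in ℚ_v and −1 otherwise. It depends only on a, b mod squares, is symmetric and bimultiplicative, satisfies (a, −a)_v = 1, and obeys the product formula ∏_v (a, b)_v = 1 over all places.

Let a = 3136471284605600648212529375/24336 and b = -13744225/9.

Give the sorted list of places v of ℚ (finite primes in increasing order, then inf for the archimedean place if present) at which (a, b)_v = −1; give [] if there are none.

[2, 53]

Mod squares: a ≡ 23, b ≡ -549769. Check v ∈ {∞, 2, 3, 5, 11, 13, 17, 23, 41, 53}.
v=3: a=3^-2·(≡2), b=3^-2·(≡2) mod 3; (2|3)=-1, (2|3)=-1; (−1)^{-2·-2·1}·(-1)^-2·(-1)^-2 = +1.
v=53: a=53^4·(≡39), b=53^1·(≡24) mod 53; (39|53)=-1, (24|53)=+1; (−1)^{4·1·26}·(-1)^1·(+1)^4 = -1.
v=17: a=17^2·(≡6), b=17^0·(≡6) mod 17; (6|17)=-1, (6|17)=-1; (−1)^{2·0·8}·(-1)^0·(-1)^2 = +1.
v=2: v_2(a)=-4, v_2(b)=0; units ≡ 7, 7 (mod 8); ε·ε+αω+βω = 1·1+-4·0+0·0 ≡ 1  ⇒  (a,b)_2 = -1.
v=∞: 23 > 0 and -549769 < 0  ⇒  (a,b)_∞ = +1.
v=11: a=11^2·(≡3), b=11^1·(≡9) mod 11; (3|11)=+1, (9|11)=+1; (−1)^{2·1·5}·(+1)^1·(+1)^2 = +1.
v=41: a=41^4·(≡4), b=41^1·(≡40) mod 41; (4|41)=+1, (40|41)=+1; (−1)^{4·1·20}·(+1)^1·(+1)^4 = +1.
v=23: a=23^5·(≡4), b=23^1·(≡14) mod 23; (4|23)=+1, (14|23)=-1; (−1)^{5·1·11}·(+1)^1·(-1)^5 = +1.
v=5: a=5^4·(≡2), b=5^2·(≡4) mod 5; (2|5)=-1, (4|5)=+1; (−1)^{4·2·2}·(-1)^2·(+1)^4 = +1.
v=13: a=13^-2·(≡1), b=13^0·(≡10) mod 13; (1|13)=+1, (10|13)=+1; (−1)^{-2·0·6}·(+1)^0·(+1)^-2 = +1.
Ram(23, -549769) = {2, 53}; no ℚ_2-point on the conic.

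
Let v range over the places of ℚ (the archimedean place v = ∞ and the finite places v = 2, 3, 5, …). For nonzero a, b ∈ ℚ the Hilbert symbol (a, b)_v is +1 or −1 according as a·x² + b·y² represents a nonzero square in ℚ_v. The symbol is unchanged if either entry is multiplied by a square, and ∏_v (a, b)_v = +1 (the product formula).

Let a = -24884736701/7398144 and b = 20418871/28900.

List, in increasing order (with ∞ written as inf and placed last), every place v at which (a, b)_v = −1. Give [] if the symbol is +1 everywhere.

(a, b) ≡ (-38399, 319) mod (ℚ^×)²; places V = {2, 3, 5, 11, 13, 17, 19, 23, 29, 43, 47, ∞}.
(a,b)_23: α=0, u≡7; β=2, v≡10 (mod 23); (7|23)=-1, (10|23)=-1; sign (−1)^0·-1^2·-1^0 = +1.
(a,b)_5: α=0, u≡1; β=-2, v≡1 (mod 5); (1|5)=+1, (1|5)=+1; sign (−1)^0·+1^-2·+1^0 = +1.
(a,b)_47: α=1, u≡15; β=0, v≡37 (mod 47); (15|47)=-1, (37|47)=+1; sign (−1)^0·-1^0·+1^1 = +1.
(a,b)_43: α=1, u≡35; β=0, v≡5 (mod 43); (35|43)=+1, (5|43)=-1; sign (−1)^0·+1^0·-1^1 = -1.
(a,b)_11: α=4, u≡8; β=3, v≡6 (mod 11); (8|11)=-1, (6|11)=-1; sign (−1)^0·-1^3·-1^4 = -1.
(a,b)_3: α=-2, u≡1; β=0, v≡1 (mod 3); (1|3)=+1, (1|3)=+1; sign (−1)^0·+1^0·+1^-2 = +1.
(a,b)_19: α=-1, u≡10; β=0, v≡8 (mod 19); (10|19)=-1, (8|19)=-1; sign (−1)^0·-1^0·-1^-1 = -1.
(a,b)_2: α=-8, β=-2; u≡1, v≡7 (mod 8); ε(u)ε(v)=0·1, αω(v)=-8·0, βω(u)=-2·0; sum ≡ 0  ⇒  +1.
(a,b)_13: α=-2, u≡4; β=0, v≡5 (mod 13); (4|13)=+1, (5|13)=-1; sign (−1)^0·+1^0·-1^-2 = +1.
(a,b)_29: α=2, u≡26; β=1, v≡15 (mod 29); (26|29)=-1, (15|29)=-1; sign (−1)^0·-1^1·-1^2 = -1.
(a,b)_∞: sgn(-38399)=−, sgn(319)=+, so +1.
(a,b)_17: α=0, u≡4; β=-2, v≡8 (mod 17); (4|17)=+1, (8|17)=+1; sign (−1)^0·+1^-2·+1^0 = +1.
(-38399, 319 / ℚ) ramifies at {11, 19, 29, 43}: a division algebra.

[11, 19, 29, 43]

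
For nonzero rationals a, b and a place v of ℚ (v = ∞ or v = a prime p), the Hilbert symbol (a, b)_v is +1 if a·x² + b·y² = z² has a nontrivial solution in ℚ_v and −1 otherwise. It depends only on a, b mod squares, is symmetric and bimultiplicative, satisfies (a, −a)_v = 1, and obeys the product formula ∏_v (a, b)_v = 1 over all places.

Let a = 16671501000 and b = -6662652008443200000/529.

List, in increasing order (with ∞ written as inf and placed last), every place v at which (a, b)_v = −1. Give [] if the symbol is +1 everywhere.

Mod squares: a ≡ 210, b ≡ -770. Check v ∈ {∞, 2, 3, 5, 7, 11, 23, 29}.
v=2: v_2(a)=3, v_2(b)=9; units ≡ 1, 7 (mod 8); ε·ε+αω+βω = 0·1+3·0+9·0 ≡ 0  ⇒  (a,b)_2 = +1.
v=∞: 210 > 0 and -770 < 0  ⇒  (a,b)_∞ = +1.
v=11: a=11^2·(≡5), b=11^3·(≡2) mod 11; (5|11)=+1, (2|11)=-1; (−1)^{2·3·5}·(+1)^3·(-1)^2 = +1.
v=23: a=23^0·(≡13), b=23^-2·(≡1) mod 23; (13|23)=+1, (1|23)=+1; (−1)^{0·-2·11}·(+1)^-2·(+1)^0 = +1.
v=7: a=7^1·(≡2), b=7^1·(≡1) mod 7; (2|7)=+1, (1|7)=+1; (−1)^{1·1·3}·(+1)^1·(+1)^1 = -1.
v=3: a=3^9·(≡1), b=3^12·(≡1) mod 3; (1|3)=+1, (1|3)=+1; (−1)^{9·12·1}·(+1)^12·(+1)^9 = +1.
v=29: a=29^0·(≡24), b=29^2·(≡25) mod 29; (24|29)=+1, (25|29)=+1; (−1)^{0·2·14}·(+1)^2·(+1)^0 = +1.
v=5: a=5^3·(≡3), b=5^5·(≡4) mod 5; (3|5)=-1, (4|5)=+1; (−1)^{3·5·2}·(-1)^5·(+1)^3 = -1.
|Ram(210, -770)| = 2, even; anisotropic at {5, 7}.

[5, 7]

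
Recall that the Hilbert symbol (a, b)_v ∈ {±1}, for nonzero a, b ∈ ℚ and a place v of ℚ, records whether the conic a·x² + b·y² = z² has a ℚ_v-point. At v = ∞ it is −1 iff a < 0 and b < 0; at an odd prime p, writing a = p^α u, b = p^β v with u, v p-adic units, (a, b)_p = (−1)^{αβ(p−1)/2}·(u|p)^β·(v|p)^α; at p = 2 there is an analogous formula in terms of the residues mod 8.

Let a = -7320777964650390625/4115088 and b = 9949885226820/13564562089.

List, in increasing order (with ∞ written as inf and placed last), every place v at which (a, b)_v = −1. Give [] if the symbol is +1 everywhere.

[5, 29]

Mod squares: a ≡ -2465, b ≡ 145. Check v ∈ {∞, 2, 3, 5, 7, 11, 13, 17, 23, 29, 31, 41}.
v=3: a=3^-2·(≡1), b=3^10·(≡1) mod 3; (1|3)=+1, (1|3)=+1; (−1)^{-2·10·1}·(+1)^10·(+1)^-2 = +1.
v=17: a=17^-1·(≡13), b=17^-4·(≡16) mod 17; (13|17)=+1, (16|17)=+1; (−1)^{-1·-4·8}·(+1)^-4·(+1)^-1 = +1.
v=∞: -2465 < 0 and 145 > 0  ⇒  (a,b)_∞ = +1.
v=2: v_2(a)=-4, v_2(b)=2; units ≡ 7, 1 (mod 8); ε·ε+αω+βω = 1·0+-4·0+2·0 ≡ 0  ⇒  (a,b)_2 = +1.
v=5: a=5^9·(≡3), b=5^1·(≡1) mod 5; (3|5)=-1, (1|5)=+1; (−1)^{9·1·2}·(-1)^1·(+1)^9 = -1.
v=7: a=7^4·(≡3), b=7^4·(≡6) mod 7; (3|7)=-1, (6|7)=-1; (−1)^{4·4·3}·(-1)^4·(-1)^4 = +1.
v=23: a=23^2·(≡11), b=23^0·(≡22) mod 23; (11|23)=-1, (22|23)=-1; (−1)^{2·0·11}·(-1)^0·(-1)^2 = +1.
v=31: a=31^0·(≡3), b=31^-2·(≡30) mod 31; (3|31)=-1, (30|31)=-1; (−1)^{0·-2·15}·(-1)^-2·(-1)^0 = +1.
v=41: a=41^-2·(≡2), b=41^0·(≡30) mod 41; (2|41)=+1, (30|41)=-1; (−1)^{-2·0·20}·(+1)^0·(-1)^-2 = +1.
v=29: a=29^3·(≡17), b=29^1·(≡5) mod 29; (17|29)=-1, (5|29)=+1; (−1)^{3·1·14}·(-1)^1·(+1)^3 = -1.
v=13: a=13^0·(≡6), b=13^-2·(≡8) mod 13; (6|13)=-1, (8|13)=-1; (−1)^{0·-2·6}·(-1)^-2·(-1)^0 = +1.
v=11: a=11^2·(≡10), b=11^2·(≡2) mod 11; (10|11)=-1, (2|11)=-1; (−1)^{2·2·5}·(-1)^2·(-1)^2 = +1.
|Ram(-2465, 145)| = 2, even; anisotropic at {5, 29}.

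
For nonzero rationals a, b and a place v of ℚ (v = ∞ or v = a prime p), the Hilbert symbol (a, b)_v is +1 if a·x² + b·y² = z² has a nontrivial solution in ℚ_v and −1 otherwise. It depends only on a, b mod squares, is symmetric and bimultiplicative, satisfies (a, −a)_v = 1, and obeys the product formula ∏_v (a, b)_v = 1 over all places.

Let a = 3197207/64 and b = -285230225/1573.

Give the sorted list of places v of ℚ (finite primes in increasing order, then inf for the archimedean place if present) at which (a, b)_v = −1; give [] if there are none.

[2, 7, 23, 29, 31, 37]

(a, b) ≡ (11063, -3026933) mod (ℚ^×)²; places V = {2, 5, 7, 11, 13, 17, 23, 29, 31, 37, ∞}.
(a,b)_2: α=-6, β=0; u≡7, v≡3 (mod 8); ε(u)ε(v)=1·1, αω(v)=-6·1, βω(u)=0·0; sum ≡ 1  ⇒  -1.
(a,b)_5: α=0, u≡3; β=2, v≡2 (mod 5); (3|5)=-1, (2|5)=-1; sign (−1)^0·-1^2·-1^0 = +1.
(a,b)_37: α=1, u≡28; β=1, v≡13 (mod 37); (28|37)=+1, (13|37)=-1; sign (−1)^0·+1^1·-1^1 = -1.
(a,b)_∞: sgn(11063)=+, sgn(-3026933)=−, so +1.
(a,b)_17: α=2, u≡1; β=0, v≡16 (mod 17); (1|17)=+1, (16|17)=+1; sign (−1)^0·+1^0·+1^2 = +1.
(a,b)_31: α=0, u≡11; β=1, v≡18 (mod 31); (11|31)=-1, (18|31)=+1; sign (−1)^0·-1^1·+1^0 = -1.
(a,b)_13: α=1, u≡8; β=-1, v≡8 (mod 13); (8|13)=-1, (8|13)=-1; sign (−1)^0·-1^-1·-1^1 = +1.
(a,b)_7: α=0, u≡6; β=3, v≡5 (mod 7); (6|7)=-1, (5|7)=-1; sign (−1)^0·-1^3·-1^0 = -1.
(a,b)_29: α=0, u≡17; β=1, v≡4 (mod 29); (17|29)=-1, (4|29)=+1; sign (−1)^0·-1^1·+1^0 = -1.
(a,b)_11: α=0, u≡10; β=-2, v≡3 (mod 11); (10|11)=-1, (3|11)=+1; sign (−1)^0·-1^-2·+1^0 = +1.
(a,b)_23: α=1, u≡19; β=0, v≡15 (mod 23); (19|23)=-1, (15|23)=-1; sign (−1)^0·-1^0·-1^1 = -1.
|Ram(11063, -3026933)| = 6, even; anisotropic at {2, 7, 23, 29, 31, 37}.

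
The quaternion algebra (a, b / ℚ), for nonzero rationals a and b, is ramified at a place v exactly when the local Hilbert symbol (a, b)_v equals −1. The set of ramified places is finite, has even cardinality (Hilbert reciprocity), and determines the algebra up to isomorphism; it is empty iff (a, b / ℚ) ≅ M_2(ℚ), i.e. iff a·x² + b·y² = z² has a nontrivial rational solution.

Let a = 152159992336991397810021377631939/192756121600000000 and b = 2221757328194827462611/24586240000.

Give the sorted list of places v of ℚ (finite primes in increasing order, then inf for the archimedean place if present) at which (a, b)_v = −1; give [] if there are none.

[2, 11, 23, 29]

(a, b) ≡ (2369851, 19) mod (ℚ^×)²; places V = {2, 3, 5, 7, 11, 13, 17, 19, 23, 29, ∞}.
(a,b)_19: α=5, u≡10; β=3, v≡7 (mod 19); (10|19)=-1, (7|19)=+1; sign (−1)^1·-1^3·+1^5 = +1.
(a,b)_11: α=3, u≡7; β=2, v≡10 (mod 11); (7|11)=-1, (10|11)=-1; sign (−1)^0·-1^2·-1^3 = -1.
(a,b)_13: α=6, u≡4; β=4, v≡8 (mod 13); (4|13)=+1, (8|13)=-1; sign (−1)^0·+1^4·-1^6 = +1.
(a,b)_2: α=-22, β=-14; u≡3, v≡3 (mod 8); ε(u)ε(v)=1·1, αω(v)=-22·1, βω(u)=-14·1; sum ≡ 1  ⇒  -1.
(a,b)_3: α=8, u≡1; β=6, v≡1 (mod 3); (1|3)=+1, (1|3)=+1; sign (−1)^0·+1^6·+1^8 = +1.
(a,b)_17: α=3, u≡3; β=2, v≡9 (mod 17); (3|17)=-1, (9|17)=+1; sign (−1)^0·-1^2·+1^3 = +1.
(a,b)_5: α=-8, u≡4; β=-4, v≡4 (mod 5); (4|5)=+1, (4|5)=+1; sign (−1)^0·+1^-4·+1^-8 = +1.
(a,b)_∞: sgn(2369851)=+, sgn(19)=+, so +1.
(a,b)_29: α=3, u≡19; β=2, v≡15 (mod 29); (19|29)=-1, (15|29)=-1; sign (−1)^0·-1^2·-1^3 = -1.
(a,b)_7: α=-6, u≡1; β=-4, v≡5 (mod 7); (1|7)=+1, (5|7)=-1; sign (−1)^0·+1^-4·-1^-6 = +1.
(a,b)_23: α=3, u≡10; β=2, v≡10 (mod 23); (10|23)=-1, (10|23)=-1; sign (−1)^0·-1^2·-1^3 = -1.
|Ram(2369851, 19)| = 4, even; anisotropic at {2, 11, 23, 29}.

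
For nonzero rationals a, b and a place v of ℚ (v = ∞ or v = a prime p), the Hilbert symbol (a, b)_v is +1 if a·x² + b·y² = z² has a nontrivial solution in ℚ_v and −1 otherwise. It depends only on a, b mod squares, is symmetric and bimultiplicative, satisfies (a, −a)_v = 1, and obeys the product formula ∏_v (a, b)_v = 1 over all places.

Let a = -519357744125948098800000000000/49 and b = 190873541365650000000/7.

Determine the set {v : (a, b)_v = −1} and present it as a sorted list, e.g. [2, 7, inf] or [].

[2, 5, 13, 17]

(a, b) ≡ (-1385670, 462) mod (ℚ^×)²; places V = {2, 3, 5, 7, 11, 13, 17, 19, ∞}.
(a,b)_∞: sgn(-1385670)=−, sgn(462)=+, so +1.
(a,b)_19: α=3, u≡5; β=2, v≡1 (mod 19); (5|19)=+1, (1|19)=+1; sign (−1)^0·+1^2·+1^3 = +1.
(a,b)_5: α=11, u≡4; β=8, v≡2 (mod 5); (4|5)=+1, (2|5)=-1; sign (−1)^0·+1^8·-1^11 = -1.
(a,b)_3: α=13, u≡2; β=9, v≡1 (mod 3); (2|3)=-1, (1|3)=+1; sign (−1)^1·-1^9·+1^13 = +1.
(a,b)_2: α=13, β=7; u≡5, v≡7 (mod 8); ε(u)ε(v)=0·1, αω(v)=13·0, βω(u)=7·1; sum ≡ 1  ⇒  -1.
(a,b)_11: α=1, u≡2; β=1, v≡1 (mod 11); (2|11)=-1, (1|11)=+1; sign (−1)^1·-1^1·+1^1 = +1.
(a,b)_13: α=3, u≡9; β=2, v≡6 (mod 13); (9|13)=+1, (6|13)=-1; sign (−1)^0·+1^2·-1^3 = -1.
(a,b)_7: α=-2, u≡2; β=-1, v≡3 (mod 7); (2|7)=+1, (3|7)=-1; sign (−1)^0·+1^-1·-1^-2 = +1.
(a,b)_17: α=3, u≡14; β=2, v≡10 (mod 17); (14|17)=-1, (10|17)=-1; sign (−1)^0·-1^2·-1^3 = -1.
Ram(-1385670, 462) = {2, 5, 13, 17}; no ℚ_2-point on the conic.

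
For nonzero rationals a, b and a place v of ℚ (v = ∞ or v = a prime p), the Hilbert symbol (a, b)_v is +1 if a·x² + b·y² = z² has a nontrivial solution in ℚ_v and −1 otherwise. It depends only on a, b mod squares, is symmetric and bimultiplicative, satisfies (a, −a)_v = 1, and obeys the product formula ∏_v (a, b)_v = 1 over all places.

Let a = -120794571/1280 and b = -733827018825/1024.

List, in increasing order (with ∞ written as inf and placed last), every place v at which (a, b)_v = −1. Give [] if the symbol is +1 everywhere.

(a, b) ≡ (-255, -17) mod (ℚ^×)²; places V = {2, 3, 5, 17, 19, ∞}.
(a,b)_5: α=-1, u≡4; β=2, v≡3 (mod 5); (4|5)=+1, (3|5)=-1; sign (−1)^0·+1^2·-1^-1 = -1.
(a,b)_19: α=2, u≡16; β=2, v≡14 (mod 19); (16|19)=+1, (14|19)=-1; sign (−1)^0·+1^2·-1^2 = +1.
(a,b)_∞: sgn(-255)=−, sgn(-17)=−, so -1.
(a,b)_3: α=9, u≡2; β=14, v≡1 (mod 3); (2|3)=-1, (1|3)=+1; sign (−1)^0·-1^14·+1^9 = +1.
(a,b)_17: α=1, u≡16; β=1, v≡1 (mod 17); (16|17)=+1, (1|17)=+1; sign (−1)^0·+1^1·+1^1 = +1.
(a,b)_2: α=-8, β=-10; u≡1, v≡7 (mod 8); ε(u)ε(v)=0·1, αω(v)=-8·0, βω(u)=-10·0; sum ≡ 0  ⇒  +1.
(-255, -17 / ℚ) ramifies at {5, ∞}: a division algebra.

[5, inf]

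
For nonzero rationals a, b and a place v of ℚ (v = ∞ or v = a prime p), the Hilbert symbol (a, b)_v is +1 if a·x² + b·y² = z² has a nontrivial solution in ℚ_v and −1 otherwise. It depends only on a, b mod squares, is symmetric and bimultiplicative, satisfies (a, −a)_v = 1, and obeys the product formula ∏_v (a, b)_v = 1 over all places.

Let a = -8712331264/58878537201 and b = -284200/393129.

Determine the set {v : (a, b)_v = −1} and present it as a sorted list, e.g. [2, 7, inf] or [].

Mod squares: a ≡ -12586, b ≡ -58. Check v ∈ {∞, 2, 3, 5, 7, 11, 13, 19, 29, 31, 43}.
v=13: a=13^2·(≡8), b=13^0·(≡5) mod 13; (8|13)=-1, (5|13)=-1; (−1)^{2·0·6}·(-1)^0·(-1)^2 = +1.
v=31: a=31^1·(≡4), b=31^0·(≡28) mod 31; (4|31)=+1, (28|31)=+1; (−1)^{1·0·15}·(+1)^0·(+1)^1 = +1.
v=7: a=7^1·(≡1), b=7^2·(≡5) mod 7; (1|7)=+1, (5|7)=-1; (−1)^{1·2·3}·(+1)^2·(-1)^1 = -1.
v=2: v_2(a)=13, v_2(b)=3; units ≡ 3, 3 (mod 8); ε·ε+αω+βω = 1·1+13·1+3·1 ≡ 1  ⇒  (a,b)_2 = -1.
v=5: a=5^0·(≡1), b=5^2·(≡3) mod 5; (1|5)=+1, (3|5)=-1; (−1)^{0·2·2}·(+1)^2·(-1)^0 = +1.
v=∞: -12586 < 0 and -58 < 0  ⇒  (a,b)_∞ = -1.
v=19: a=19^-2·(≡9), b=19^-2·(≡13) mod 19; (9|19)=+1, (13|19)=-1; (−1)^{-2·-2·9}·(+1)^-2·(-1)^-2 = +1.
v=43: a=43^-2·(≡40), b=43^0·(≡20) mod 43; (40|43)=+1, (20|43)=-1; (−1)^{-2·0·21}·(+1)^0·(-1)^-2 = +1.
v=29: a=29^1·(≡24), b=29^1·(≡12) mod 29; (24|29)=+1, (12|29)=-1; (−1)^{1·1·14}·(+1)^1·(-1)^1 = -1.
v=3: a=3^-6·(≡2), b=3^-2·(≡2) mod 3; (2|3)=-1, (2|3)=-1; (−1)^{-6·-2·1}·(-1)^-2·(-1)^-6 = +1.
v=11: a=11^-2·(≡9), b=11^-2·(≡10) mod 11; (9|11)=+1, (10|11)=-1; (−1)^{-2·-2·5}·(+1)^-2·(-1)^-2 = +1.
Ram(-12586, -58) = {2, 7, 29, ∞}; no ℚ_2-point on the conic.

[2, 7, 29, inf]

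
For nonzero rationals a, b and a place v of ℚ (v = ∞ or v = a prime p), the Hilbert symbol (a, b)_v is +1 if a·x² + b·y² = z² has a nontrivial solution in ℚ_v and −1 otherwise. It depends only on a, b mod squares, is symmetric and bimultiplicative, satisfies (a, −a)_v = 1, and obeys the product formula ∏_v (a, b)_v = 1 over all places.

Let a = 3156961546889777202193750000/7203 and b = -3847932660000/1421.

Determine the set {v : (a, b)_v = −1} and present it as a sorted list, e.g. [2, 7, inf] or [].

(a, b) ≡ (74037, -11159004714) mod (ℚ^×)²; places V = {2, 3, 5, 7, 11, 13, 17, 23, 29, 31, 37, ∞}.
(a,b)_2: α=4, β=5; u≡5, v≡3 (mod 8); ε(u)ε(v)=0·1, αω(v)=4·1, βω(u)=5·1; sum ≡ 1  ⇒  -1.
(a,b)_23: α=3, u≡7; β=1, v≡12 (mod 23); (7|23)=-1, (12|23)=+1; sign (−1)^1·-1^1·+1^3 = +1.
(a,b)_17: α=2, u≡8; β=1, v≡13 (mod 17); (8|17)=+1, (13|17)=+1; sign (−1)^0·+1^1·+1^2 = +1.
(a,b)_37: α=3, u≡36; β=1, v≡33 (mod 37); (36|37)=+1, (33|37)=+1; sign (−1)^0·+1^1·+1^3 = +1.
(a,b)_∞: sgn(74037)=+, sgn(-11159004714)=−, so +1.
(a,b)_13: α=0, u≡11; β=1, v≡1 (mod 13); (11|13)=-1, (1|13)=+1; sign (−1)^0·-1^1·+1^0 = -1.
(a,b)_29: α=3, u≡9; β=-1, v≡24 (mod 29); (9|29)=+1, (24|29)=+1; sign (−1)^0·+1^-1·+1^3 = +1.
(a,b)_3: α=-1, u≡1; β=1, v≡1 (mod 3); (1|3)=+1, (1|3)=+1; sign (−1)^1·+1^1·+1^-1 = -1.
(a,b)_11: α=2, u≡7; β=1, v≡2 (mod 11); (7|11)=-1, (2|11)=-1; sign (−1)^0·-1^1·-1^2 = -1.
(a,b)_7: α=-4, u≡5; β=-2, v≡5 (mod 7); (5|7)=-1, (5|7)=-1; sign (−1)^0·-1^-2·-1^-4 = +1.
(a,b)_5: α=8, u≡2; β=4, v≡4 (mod 5); (2|5)=-1, (4|5)=+1; sign (−1)^0·-1^4·+1^8 = +1.
(a,b)_31: α=2, u≡18; β=1, v≡19 (mod 31); (18|31)=+1, (19|31)=+1; sign (−1)^0·+1^1·+1^2 = +1.
Ram(74037, -11159004714) = {2, 3, 11, 13}; no ℚ_2-point on the conic.

[2, 3, 11, 13]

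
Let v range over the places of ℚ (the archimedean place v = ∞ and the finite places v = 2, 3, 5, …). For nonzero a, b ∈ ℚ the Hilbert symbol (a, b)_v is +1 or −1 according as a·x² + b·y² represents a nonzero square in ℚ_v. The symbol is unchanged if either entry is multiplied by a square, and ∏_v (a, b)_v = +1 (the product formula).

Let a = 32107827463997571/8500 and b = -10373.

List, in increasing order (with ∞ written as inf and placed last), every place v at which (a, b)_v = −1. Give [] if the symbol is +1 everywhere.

Mod squares: a ≡ 25415, b ≡ -10373. Check v ∈ {∞, 2, 3, 5, 11, 13, 17, 23, 37, 41}.
v=11: a=11^2·(≡9), b=11^1·(≡3) mod 11; (9|11)=+1, (3|11)=+1; (−1)^{2·1·5}·(+1)^1·(+1)^2 = +1.
v=5: a=5^-3·(≡2), b=5^0·(≡2) mod 5; (2|5)=-1, (2|5)=-1; (−1)^{-3·0·2}·(-1)^0·(-1)^-3 = -1.
v=∞: 25415 > 0 and -10373 < 0  ⇒  (a,b)_∞ = +1.
v=23: a=23^3·(≡4), b=23^1·(≡9) mod 23; (4|23)=+1, (9|23)=+1; (−1)^{3·1·11}·(+1)^1·(+1)^3 = -1.
v=3: a=3^6·(≡2), b=3^0·(≡1) mod 3; (2|3)=-1, (1|3)=+1; (−1)^{6·0·1}·(-1)^0·(+1)^6 = +1.
v=41: a=41^2·(≡31), b=41^1·(≡34) mod 41; (31|41)=+1, (34|41)=-1; (−1)^{2·1·20}·(+1)^1·(-1)^2 = +1.
v=2: v_2(a)=-2, v_2(b)=0; units ≡ 7, 3 (mod 8); ε·ε+αω+βω = 1·1+-2·1+0·0 ≡ 1  ⇒  (a,b)_2 = -1.
v=37: a=37^2·(≡36), b=37^0·(≡24) mod 37; (36|37)=+1, (24|37)=-1; (−1)^{2·0·18}·(+1)^0·(-1)^2 = +1.
v=13: a=13^1·(≡6), b=13^0·(≡1) mod 13; (6|13)=-1, (1|13)=+1; (−1)^{1·0·6}·(-1)^0·(+1)^1 = +1.
v=17: a=17^-1·(≡9), b=17^0·(≡14) mod 17; (9|17)=+1, (14|17)=-1; (−1)^{-1·0·8}·(+1)^0·(-1)^-1 = -1.
(25415, -10373 / ℚ) ramifies at {2, 5, 17, 23}: a division algebra.

[2, 5, 17, 23]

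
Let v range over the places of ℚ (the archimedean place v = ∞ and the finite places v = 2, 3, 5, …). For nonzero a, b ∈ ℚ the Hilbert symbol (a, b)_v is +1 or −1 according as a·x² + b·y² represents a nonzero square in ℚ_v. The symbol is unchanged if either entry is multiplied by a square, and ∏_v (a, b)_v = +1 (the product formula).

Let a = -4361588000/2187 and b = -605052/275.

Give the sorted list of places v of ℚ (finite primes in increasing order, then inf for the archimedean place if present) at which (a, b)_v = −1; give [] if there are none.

[2, 5, 7, inf]

(a, b) ≡ (-2310, -77) mod (ℚ^×)²; places V = {2, 3, 5, 7, 11, 17, ∞}.
(a,b)_7: α=3, u≡6; β=5, v≡3 (mod 7); (6|7)=-1, (3|7)=-1; sign (−1)^1·-1^5·-1^3 = -1.
(a,b)_17: α=2, u≡2; β=0, v≡4 (mod 17); (2|17)=+1, (4|17)=+1; sign (−1)^0·+1^0·+1^2 = +1.
(a,b)_2: α=5, β=2; u≡5, v≡3 (mod 8); ε(u)ε(v)=0·1, αω(v)=5·1, βω(u)=2·1; sum ≡ 1  ⇒  -1.
(a,b)_∞: sgn(-2310)=−, sgn(-77)=−, so -1.
(a,b)_11: α=1, u≡10; β=-1, v≡1 (mod 11); (10|11)=-1, (1|11)=+1; sign (−1)^1·-1^-1·+1^1 = +1.
(a,b)_3: α=-7, u≡1; β=2, v≡1 (mod 3); (1|3)=+1, (1|3)=+1; sign (−1)^0·+1^2·+1^-7 = +1.
(a,b)_5: α=3, u≡3; β=-2, v≡3 (mod 5); (3|5)=-1, (3|5)=-1; sign (−1)^0·-1^-2·-1^3 = -1.
Ram(-2310, -77) = {2, 5, 7, ∞}; no ℚ_2-point on the conic.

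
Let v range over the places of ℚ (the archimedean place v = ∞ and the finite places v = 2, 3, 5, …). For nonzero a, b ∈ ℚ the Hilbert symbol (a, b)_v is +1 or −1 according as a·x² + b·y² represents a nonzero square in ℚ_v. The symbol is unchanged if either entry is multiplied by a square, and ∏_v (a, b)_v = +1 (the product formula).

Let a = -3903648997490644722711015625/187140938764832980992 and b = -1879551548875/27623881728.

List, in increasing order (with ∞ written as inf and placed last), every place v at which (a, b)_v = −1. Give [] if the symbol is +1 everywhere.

[13, 23, 29, inf]

(a, b) ≡ (-25415, -303485) mod (ℚ^×)²; places V = {2, 3, 5, 7, 11, 13, 17, 19, 23, 29, 31, ∞}.
(a,b)_17: α=1, u≡1; β=0, v≡13 (mod 17); (1|17)=+1, (13|17)=+1; sign (−1)^0·+1^0·+1^1 = +1.
(a,b)_13: α=3, u≡7; β=1, v≡12 (mod 13); (7|13)=-1, (12|13)=+1; sign (−1)^0·-1^1·+1^3 = -1.
(a,b)_∞: sgn(-25415)=−, sgn(-303485)=−, so -1.
(a,b)_11: α=4, u≡6; β=2, v≡1 (mod 11); (6|11)=-1, (1|11)=+1; sign (−1)^0·-1^2·+1^4 = +1.
(a,b)_7: α=6, u≡2; β=3, v≡5 (mod 7); (2|7)=+1, (5|7)=-1; sign (−1)^0·+1^3·-1^6 = +1.
(a,b)_29: α=2, u≡10; β=1, v≡22 (mod 29); (10|29)=-1, (22|29)=+1; sign (−1)^0·-1^1·+1^2 = -1.
(a,b)_31: α=4, u≡16; β=2, v≡1 (mod 31); (16|31)=+1, (1|31)=+1; sign (−1)^0·+1^2·+1^4 = +1.
(a,b)_5: α=7, u≡2; β=3, v≡3 (mod 5); (2|5)=-1, (3|5)=-1; sign (−1)^0·-1^3·-1^7 = +1.
(a,b)_3: α=-4, u≡1; β=-2, v≡1 (mod 3); (1|3)=+1, (1|3)=+1; sign (−1)^0·+1^-2·+1^-4 = +1.
(a,b)_2: α=-14, β=-10; u≡1, v≡3 (mod 8); ε(u)ε(v)=0·1, αω(v)=-14·1, βω(u)=-10·0; sum ≡ 0  ⇒  +1.
(a,b)_19: α=-10, u≡16; β=-4, v≡13 (mod 19); (16|19)=+1, (13|19)=-1; sign (−1)^0·+1^-4·-1^-10 = +1.
(a,b)_23: α=-1, u≡21; β=-1, v≡14 (mod 23); (21|23)=-1, (14|23)=-1; sign (−1)^1·-1^-1·-1^-1 = -1.
(-25415, -303485 / ℚ) ramifies at {13, 23, 29, ∞}: a division algebra.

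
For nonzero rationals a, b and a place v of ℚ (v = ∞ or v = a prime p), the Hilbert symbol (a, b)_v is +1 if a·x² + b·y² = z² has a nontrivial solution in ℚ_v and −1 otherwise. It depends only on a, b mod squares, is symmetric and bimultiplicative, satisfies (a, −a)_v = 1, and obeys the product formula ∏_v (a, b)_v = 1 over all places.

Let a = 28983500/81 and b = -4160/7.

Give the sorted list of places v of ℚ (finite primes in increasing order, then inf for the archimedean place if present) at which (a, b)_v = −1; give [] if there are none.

[5, 7]

(a, b) ≡ (35, -455) mod (ℚ^×)²; places V = {2, 3, 5, 7, 13, ∞}.
(a,b)_7: α=3, u≡6; β=-1, v≡5 (mod 7); (6|7)=-1, (5|7)=-1; sign (−1)^1·-1^-1·-1^3 = -1.
(a,b)_2: α=2, β=6; u≡3, v≡1 (mod 8); ε(u)ε(v)=1·0, αω(v)=2·0, βω(u)=6·1; sum ≡ 0  ⇒  +1.
(a,b)_5: α=3, u≡3; β=1, v≡4 (mod 5); (3|5)=-1, (4|5)=+1; sign (−1)^0·-1^1·+1^3 = -1.
(a,b)_13: α=2, u≡10; β=1, v≡10 (mod 13); (10|13)=+1, (10|13)=+1; sign (−1)^0·+1^1·+1^2 = +1.
(a,b)_∞: sgn(35)=+, sgn(-455)=−, so +1.
(a,b)_3: α=-4, u≡2; β=0, v≡1 (mod 3); (2|3)=-1, (1|3)=+1; sign (−1)^0·-1^0·+1^-4 = +1.
|Ram(35, -455)| = 2, even; anisotropic at {5, 7}.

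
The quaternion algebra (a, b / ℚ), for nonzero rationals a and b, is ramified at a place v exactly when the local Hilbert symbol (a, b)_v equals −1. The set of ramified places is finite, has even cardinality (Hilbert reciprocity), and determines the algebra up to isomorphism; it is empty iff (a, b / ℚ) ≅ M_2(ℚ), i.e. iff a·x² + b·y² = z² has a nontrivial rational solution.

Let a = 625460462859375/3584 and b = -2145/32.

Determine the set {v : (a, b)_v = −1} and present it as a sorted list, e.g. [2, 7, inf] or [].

[5, 11]

Mod squares: a ≡ 2002, b ≡ -4290. Check v ∈ {∞, 2, 3, 5, 7, 11, 13}.
v=7: a=7^-1·(≡3), b=7^0·(≡1) mod 7; (3|7)=-1, (1|7)=+1; (−1)^{-1·0·3}·(-1)^0·(+1)^-1 = +1.
v=∞: 2002 > 0 and -4290 < 0  ⇒  (a,b)_∞ = +1.
v=11: a=11^3·(≡10), b=11^1·(≡8) mod 11; (10|11)=-1, (8|11)=-1; (−1)^{3·1·5}·(-1)^1·(-1)^3 = -1.
v=2: v_2(a)=-9, v_2(b)=-5; units ≡ 1, 7 (mod 8); ε·ε+αω+βω = 0·1+-9·0+-5·0 ≡ 0  ⇒  (a,b)_2 = +1.
v=3: a=3^4·(≡1), b=3^1·(≡1) mod 3; (1|3)=+1, (1|3)=+1; (−1)^{4·1·1}·(+1)^1·(+1)^4 = +1.
v=13: a=13^5·(≡7), b=13^1·(≡5) mod 13; (7|13)=-1, (5|13)=-1; (−1)^{5·1·6}·(-1)^1·(-1)^5 = +1.
v=5: a=5^6·(≡2), b=5^1·(≡3) mod 5; (2|5)=-1, (3|5)=-1; (−1)^{6·1·2}·(-1)^1·(-1)^6 = -1.
|Ram(2002, -4290)| = 2, even; anisotropic at {5, 11}.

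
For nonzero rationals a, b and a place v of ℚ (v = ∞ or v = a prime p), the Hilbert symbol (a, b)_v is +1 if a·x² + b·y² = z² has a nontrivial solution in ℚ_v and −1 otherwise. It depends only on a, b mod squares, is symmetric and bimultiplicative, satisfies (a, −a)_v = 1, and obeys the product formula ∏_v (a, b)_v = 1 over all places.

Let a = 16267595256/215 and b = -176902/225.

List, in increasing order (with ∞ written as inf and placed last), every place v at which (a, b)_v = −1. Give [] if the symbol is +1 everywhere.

[2, 3, 5, 17, 41, 43]

(a, b) ≡ (802923090, -1462) mod (ℚ^×)²; places V = {2, 3, 5, 11, 17, 19, 41, 43, 47, ∞}.
(a,b)_2: α=3, β=1; u≡1, v≡5 (mod 8); ε(u)ε(v)=0·0, αω(v)=3·1, βω(u)=1·0; sum ≡ 1  ⇒  -1.
(a,b)_∞: sgn(802923090)=+, sgn(-1462)=−, so +1.
(a,b)_43: α=-1, u≡15; β=1, v≡10 (mod 43); (15|43)=+1, (10|43)=+1; sign (−1)^1·+1^1·+1^-1 = -1.
(a,b)_5: α=-1, u≡2; β=-2, v≡2 (mod 5); (2|5)=-1, (2|5)=-1; sign (−1)^0·-1^-2·-1^-1 = -1.
(a,b)_47: α=1, u≡21; β=0, v≡37 (mod 47); (21|47)=+1, (37|47)=+1; sign (−1)^0·+1^0·+1^1 = +1.
(a,b)_11: α=2, u≡2; β=2, v≡9 (mod 11); (2|11)=-1, (9|11)=+1; sign (−1)^0·-1^2·+1^2 = +1.
(a,b)_3: α=3, u≡2; β=-2, v≡2 (mod 3); (2|3)=-1, (2|3)=-1; sign (−1)^0·-1^-2·-1^3 = -1.
(a,b)_17: α=1, u≡3; β=1, v≡8 (mod 17); (3|17)=-1, (8|17)=+1; sign (−1)^0·-1^1·+1^1 = -1.
(a,b)_41: α=1, u≡25; β=0, v≡15 (mod 41); (25|41)=+1, (15|41)=-1; sign (−1)^0·+1^0·-1^1 = -1.
(a,b)_19: α=1, u≡15; β=0, v≡4 (mod 19); (15|19)=-1, (4|19)=+1; sign (−1)^0·-1^0·+1^1 = +1.
|Ram(802923090, -1462)| = 6, even; anisotropic at {2, 3, 5, 17, 41, 43}.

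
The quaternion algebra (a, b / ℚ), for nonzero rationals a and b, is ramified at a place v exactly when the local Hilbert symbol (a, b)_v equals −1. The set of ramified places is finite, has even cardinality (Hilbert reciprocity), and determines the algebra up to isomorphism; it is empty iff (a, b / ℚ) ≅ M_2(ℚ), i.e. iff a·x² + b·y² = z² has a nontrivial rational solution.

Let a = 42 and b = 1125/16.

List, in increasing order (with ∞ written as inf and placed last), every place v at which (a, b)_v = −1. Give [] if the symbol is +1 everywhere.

Mod squares: a ≡ 42, b ≡ 5. Check v ∈ {∞, 2, 3, 5, 7}.
v=5: a=5^0·(≡2), b=5^3·(≡4) mod 5; (2|5)=-1, (4|5)=+1; (−1)^{0·3·2}·(-1)^3·(+1)^0 = -1.
v=∞: 42 > 0 and 5 > 0  ⇒  (a,b)_∞ = +1.
v=2: v_2(a)=1, v_2(b)=-4; units ≡ 5, 5 (mod 8); ε·ε+αω+βω = 0·0+1·1+-4·1 ≡ 1  ⇒  (a,b)_2 = -1.
v=7: a=7^1·(≡6), b=7^0·(≡6) mod 7; (6|7)=-1, (6|7)=-1; (−1)^{1·0·3}·(-1)^0·(-1)^1 = -1.
v=3: a=3^1·(≡2), b=3^2·(≡2) mod 3; (2|3)=-1, (2|3)=-1; (−1)^{1·2·1}·(-1)^2·(-1)^1 = -1.
|Ram(42, 5)| = 4, even; anisotropic at {2, 3, 5, 7}.

[2, 3, 5, 7]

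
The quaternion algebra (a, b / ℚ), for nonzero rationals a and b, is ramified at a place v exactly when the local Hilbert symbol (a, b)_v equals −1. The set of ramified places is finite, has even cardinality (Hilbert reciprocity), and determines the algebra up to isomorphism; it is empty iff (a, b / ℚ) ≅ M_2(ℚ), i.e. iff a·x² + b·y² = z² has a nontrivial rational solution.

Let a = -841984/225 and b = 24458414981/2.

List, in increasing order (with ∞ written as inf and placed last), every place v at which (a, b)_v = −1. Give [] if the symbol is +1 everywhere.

(a, b) ≡ (-3289, 4522) mod (ℚ^×)²; places V = {2, 3, 5, 7, 11, 13, 17, 19, 23, ∞}.
(a,b)_19: α=0, u≡6; β=1, v≡10 (mod 19); (6|19)=+1, (10|19)=-1; sign (−1)^0·+1^1·-1^0 = +1.
(a,b)_5: α=-2, u≡4; β=0, v≡3 (mod 5); (4|5)=+1, (3|5)=-1; sign (−1)^0·+1^0·-1^-2 = +1.
(a,b)_13: α=1, u≡6; β=2, v≡8 (mod 13); (6|13)=-1, (8|13)=-1; sign (−1)^0·-1^2·-1^1 = -1.
(a,b)_∞: sgn(-3289)=−, sgn(4522)=+, so +1.
(a,b)_3: α=-2, u≡2; β=0, v≡1 (mod 3); (2|3)=-1, (1|3)=+1; sign (−1)^0·-1^0·+1^-2 = +1.
(a,b)_7: α=0, u≡4; β=1, v≡4 (mod 7); (4|7)=+1, (4|7)=+1; sign (−1)^0·+1^1·+1^0 = +1.
(a,b)_17: α=0, u≡15; β=1, v≡6 (mod 17); (15|17)=+1, (6|17)=-1; sign (−1)^0·+1^1·-1^0 = +1.
(a,b)_2: α=8, β=-1; u≡7, v≡5 (mod 8); ε(u)ε(v)=1·0, αω(v)=8·1, βω(u)=-1·0; sum ≡ 0  ⇒  +1.
(a,b)_23: α=1, u≡3; β=2, v≡7 (mod 23); (3|23)=+1, (7|23)=-1; sign (−1)^0·+1^2·-1^1 = -1.
(a,b)_11: α=1, u≡1; β=2, v≡1 (mod 11); (1|11)=+1, (1|11)=+1; sign (−1)^0·+1^2·+1^1 = +1.
|Ram(-3289, 4522)| = 2, even; anisotropic at {13, 23}.

[13, 23]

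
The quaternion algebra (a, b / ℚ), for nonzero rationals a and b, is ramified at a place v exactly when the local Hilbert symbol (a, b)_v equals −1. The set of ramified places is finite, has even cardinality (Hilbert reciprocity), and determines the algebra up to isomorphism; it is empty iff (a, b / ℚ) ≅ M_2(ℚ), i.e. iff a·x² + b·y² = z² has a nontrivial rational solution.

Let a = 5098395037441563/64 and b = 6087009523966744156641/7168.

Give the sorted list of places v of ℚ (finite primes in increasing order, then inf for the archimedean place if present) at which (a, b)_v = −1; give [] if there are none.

[2, 3, 11, 19]

Mod squares: a ≡ 627, b ≡ 39767. Check v ∈ {∞, 2, 3, 7, 11, 13, 17, 19, 23}.
v=17: a=17^4·(≡16), b=17^4·(≡2) mod 17; (16|17)=+1, (2|17)=+1; (−1)^{4·4·8}·(+1)^4·(+1)^4 = +1.
v=7: a=7^0·(≡4), b=7^-1·(≡2) mod 7; (4|7)=+1, (2|7)=+1; (−1)^{0·-1·3}·(+1)^-1·(+1)^0 = +1.
v=3: a=3^3·(≡2), b=3^4·(≡2) mod 3; (2|3)=-1, (2|3)=-1; (−1)^{3·4·1}·(-1)^4·(-1)^3 = -1.
v=13: a=13^2·(≡1), b=13^3·(≡9) mod 13; (1|13)=+1, (9|13)=+1; (−1)^{2·3·6}·(+1)^3·(+1)^2 = +1.
v=2: v_2(a)=-6, v_2(b)=-10; units ≡ 3, 7 (mod 8); ε·ε+αω+βω = 1·1+-6·0+-10·1 ≡ 1  ⇒  (a,b)_2 = -1.
v=11: a=11^3·(≡6), b=11^6·(≡7) mod 11; (6|11)=-1, (7|11)=-1; (−1)^{3·6·5}·(-1)^6·(-1)^3 = -1.
v=23: a=23^2·(≡2), b=23^3·(≡9) mod 23; (2|23)=+1, (9|23)=+1; (−1)^{2·3·11}·(+1)^3·(+1)^2 = +1.
v=19: a=19^1·(≡12), b=19^1·(≡14) mod 19; (12|19)=-1, (14|19)=-1; (−1)^{1·1·9}·(-1)^1·(-1)^1 = -1.
v=∞: 627 > 0 and 39767 > 0  ⇒  (a,b)_∞ = +1.
(627, 39767 / ℚ) ramifies at {2, 3, 11, 19}: a division algebra.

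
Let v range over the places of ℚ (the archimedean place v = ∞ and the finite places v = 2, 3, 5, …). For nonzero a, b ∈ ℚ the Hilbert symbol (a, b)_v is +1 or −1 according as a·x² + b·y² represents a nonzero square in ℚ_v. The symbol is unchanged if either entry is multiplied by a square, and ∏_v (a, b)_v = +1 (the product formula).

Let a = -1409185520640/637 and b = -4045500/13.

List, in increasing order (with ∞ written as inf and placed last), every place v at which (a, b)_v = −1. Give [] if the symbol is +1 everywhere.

(a, b) ≡ (-2363595, -58435) mod (ℚ^×)²; places V = {2, 3, 5, 7, 13, 17, 23, 29, 31, ∞}.
(a,b)_∞: sgn(-2363595)=−, sgn(-58435)=−, so -1.
(a,b)_7: α=-2, u≡2; β=0, v≡4 (mod 7); (2|7)=+1, (4|7)=+1; sign (−1)^0·+1^0·+1^-2 = +1.
(a,b)_13: α=-1, u≡9; β=-1, v≡9 (mod 13); (9|13)=+1, (9|13)=+1; sign (−1)^0·+1^-1·+1^-1 = +1.
(a,b)_5: α=1, u≡1; β=3, v≡2 (mod 5); (1|5)=+1, (2|5)=-1; sign (−1)^0·+1^3·-1^1 = -1.
(a,b)_3: α=3, u≡1; β=2, v≡2 (mod 3); (1|3)=+1, (2|3)=-1; sign (−1)^0·+1^2·-1^3 = -1.
(a,b)_17: α=1, u≡13; β=0, v≡11 (mod 17); (13|17)=+1, (11|17)=-1; sign (−1)^0·+1^0·-1^1 = -1.
(a,b)_2: α=10, β=2; u≡5, v≡5 (mod 8); ε(u)ε(v)=0·0, αω(v)=10·1, βω(u)=2·1; sum ≡ 0  ⇒  +1.
(a,b)_23: α=1, u≡22; β=0, v≡3 (mod 23); (22|23)=-1, (3|23)=+1; sign (−1)^0·-1^0·+1^1 = +1.
(a,b)_31: α=1, u≡11; β=1, v≡27 (mod 31); (11|31)=-1, (27|31)=-1; sign (−1)^1·-1^1·-1^1 = -1.
(a,b)_29: α=2, u≡3; β=1, v≡26 (mod 29); (3|29)=-1, (26|29)=-1; sign (−1)^0·-1^1·-1^2 = -1.
(-2363595, -58435 / ℚ) ramifies at {3, 5, 17, 29, 31, ∞}: a division algebra.

[3, 5, 17, 29, 31, inf]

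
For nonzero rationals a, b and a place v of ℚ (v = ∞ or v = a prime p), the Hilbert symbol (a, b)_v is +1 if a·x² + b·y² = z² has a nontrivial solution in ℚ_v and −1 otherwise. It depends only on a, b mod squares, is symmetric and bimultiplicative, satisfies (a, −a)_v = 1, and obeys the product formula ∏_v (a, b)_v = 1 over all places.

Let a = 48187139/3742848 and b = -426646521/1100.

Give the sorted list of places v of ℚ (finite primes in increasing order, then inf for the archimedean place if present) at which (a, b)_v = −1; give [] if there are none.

[2, 11]

(a, b) ≡ (22, -6699) mod (ℚ^×)²; places V = {2, 3, 5, 7, 11, 13, 19, 23, 29, 31, ∞}.
(a,b)_3: α=-4, u≡1; β=7, v≡2 (mod 3); (1|3)=+1, (2|3)=-1; sign (−1)^0·+1^7·-1^-4 = +1.
(a,b)_29: α=0, u≡20; β=1, v≡23 (mod 29); (20|29)=+1, (23|29)=+1; sign (−1)^0·+1^1·+1^0 = +1.
(a,b)_11: α=1, u≡2; β=-1, v≡7 (mod 11); (2|11)=-1, (7|11)=-1; sign (−1)^1·-1^-1·-1^1 = -1.
(a,b)_2: α=-7, β=-2; u≡3, v≡5 (mod 8); ε(u)ε(v)=1·0, αω(v)=-7·1, βω(u)=-2·1; sum ≡ 1  ⇒  -1.
(a,b)_5: α=0, u≡3; β=-2, v≡1 (mod 5); (3|5)=-1, (1|5)=+1; sign (−1)^0·-1^-2·+1^0 = +1.
(a,b)_19: α=-2, u≡12; β=0, v≡10 (mod 19); (12|19)=-1, (10|19)=-1; sign (−1)^0·-1^0·-1^-2 = +1.
(a,b)_7: α=2, u≡4; β=1, v≡1 (mod 7); (4|7)=+1, (1|7)=+1; sign (−1)^0·+1^1·+1^2 = +1.
(a,b)_∞: sgn(22)=+, sgn(-6699)=−, so +1.
(a,b)_31: α=0, u≡26; β=2, v≡20 (mod 31); (26|31)=-1, (20|31)=+1; sign (−1)^0·-1^2·+1^0 = +1.
(a,b)_13: α=2, u≡3; β=0, v≡3 (mod 13); (3|13)=+1, (3|13)=+1; sign (−1)^0·+1^0·+1^2 = +1.
(a,b)_23: α=2, u≡22; β=0, v≡10 (mod 23); (22|23)=-1, (10|23)=-1; sign (−1)^0·-1^0·-1^2 = +1.
Ram(22, -6699) = {2, 11}; no ℚ_2-point on the conic.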